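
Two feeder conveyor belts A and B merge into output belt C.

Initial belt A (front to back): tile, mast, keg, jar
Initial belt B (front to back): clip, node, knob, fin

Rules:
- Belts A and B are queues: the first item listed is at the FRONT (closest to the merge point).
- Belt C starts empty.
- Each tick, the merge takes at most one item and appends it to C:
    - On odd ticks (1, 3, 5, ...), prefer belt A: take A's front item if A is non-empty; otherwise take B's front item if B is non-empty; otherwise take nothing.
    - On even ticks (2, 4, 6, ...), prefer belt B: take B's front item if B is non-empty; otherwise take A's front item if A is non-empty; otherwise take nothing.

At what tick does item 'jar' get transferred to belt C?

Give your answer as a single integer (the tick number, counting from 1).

Tick 1: prefer A, take tile from A; A=[mast,keg,jar] B=[clip,node,knob,fin] C=[tile]
Tick 2: prefer B, take clip from B; A=[mast,keg,jar] B=[node,knob,fin] C=[tile,clip]
Tick 3: prefer A, take mast from A; A=[keg,jar] B=[node,knob,fin] C=[tile,clip,mast]
Tick 4: prefer B, take node from B; A=[keg,jar] B=[knob,fin] C=[tile,clip,mast,node]
Tick 5: prefer A, take keg from A; A=[jar] B=[knob,fin] C=[tile,clip,mast,node,keg]
Tick 6: prefer B, take knob from B; A=[jar] B=[fin] C=[tile,clip,mast,node,keg,knob]
Tick 7: prefer A, take jar from A; A=[-] B=[fin] C=[tile,clip,mast,node,keg,knob,jar]

Answer: 7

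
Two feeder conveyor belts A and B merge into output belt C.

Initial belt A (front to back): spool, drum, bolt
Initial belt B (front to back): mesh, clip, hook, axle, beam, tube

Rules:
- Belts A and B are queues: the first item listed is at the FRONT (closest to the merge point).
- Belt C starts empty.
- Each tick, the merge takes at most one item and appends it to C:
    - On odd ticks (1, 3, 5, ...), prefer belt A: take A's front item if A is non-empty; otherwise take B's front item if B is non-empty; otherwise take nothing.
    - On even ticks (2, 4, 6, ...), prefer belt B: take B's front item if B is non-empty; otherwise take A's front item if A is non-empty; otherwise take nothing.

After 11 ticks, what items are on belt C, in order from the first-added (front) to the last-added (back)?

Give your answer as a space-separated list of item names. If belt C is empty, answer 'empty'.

Answer: spool mesh drum clip bolt hook axle beam tube

Derivation:
Tick 1: prefer A, take spool from A; A=[drum,bolt] B=[mesh,clip,hook,axle,beam,tube] C=[spool]
Tick 2: prefer B, take mesh from B; A=[drum,bolt] B=[clip,hook,axle,beam,tube] C=[spool,mesh]
Tick 3: prefer A, take drum from A; A=[bolt] B=[clip,hook,axle,beam,tube] C=[spool,mesh,drum]
Tick 4: prefer B, take clip from B; A=[bolt] B=[hook,axle,beam,tube] C=[spool,mesh,drum,clip]
Tick 5: prefer A, take bolt from A; A=[-] B=[hook,axle,beam,tube] C=[spool,mesh,drum,clip,bolt]
Tick 6: prefer B, take hook from B; A=[-] B=[axle,beam,tube] C=[spool,mesh,drum,clip,bolt,hook]
Tick 7: prefer A, take axle from B; A=[-] B=[beam,tube] C=[spool,mesh,drum,clip,bolt,hook,axle]
Tick 8: prefer B, take beam from B; A=[-] B=[tube] C=[spool,mesh,drum,clip,bolt,hook,axle,beam]
Tick 9: prefer A, take tube from B; A=[-] B=[-] C=[spool,mesh,drum,clip,bolt,hook,axle,beam,tube]
Tick 10: prefer B, both empty, nothing taken; A=[-] B=[-] C=[spool,mesh,drum,clip,bolt,hook,axle,beam,tube]
Tick 11: prefer A, both empty, nothing taken; A=[-] B=[-] C=[spool,mesh,drum,clip,bolt,hook,axle,beam,tube]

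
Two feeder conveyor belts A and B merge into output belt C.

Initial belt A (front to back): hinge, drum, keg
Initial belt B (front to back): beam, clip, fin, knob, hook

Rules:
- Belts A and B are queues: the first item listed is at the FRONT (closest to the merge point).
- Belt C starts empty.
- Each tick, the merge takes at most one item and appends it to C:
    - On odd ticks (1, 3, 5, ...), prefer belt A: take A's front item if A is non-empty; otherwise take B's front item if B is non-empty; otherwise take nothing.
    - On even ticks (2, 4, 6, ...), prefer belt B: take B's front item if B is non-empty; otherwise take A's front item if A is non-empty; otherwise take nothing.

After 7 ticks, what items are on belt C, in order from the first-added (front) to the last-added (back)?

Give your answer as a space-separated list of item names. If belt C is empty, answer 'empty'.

Tick 1: prefer A, take hinge from A; A=[drum,keg] B=[beam,clip,fin,knob,hook] C=[hinge]
Tick 2: prefer B, take beam from B; A=[drum,keg] B=[clip,fin,knob,hook] C=[hinge,beam]
Tick 3: prefer A, take drum from A; A=[keg] B=[clip,fin,knob,hook] C=[hinge,beam,drum]
Tick 4: prefer B, take clip from B; A=[keg] B=[fin,knob,hook] C=[hinge,beam,drum,clip]
Tick 5: prefer A, take keg from A; A=[-] B=[fin,knob,hook] C=[hinge,beam,drum,clip,keg]
Tick 6: prefer B, take fin from B; A=[-] B=[knob,hook] C=[hinge,beam,drum,clip,keg,fin]
Tick 7: prefer A, take knob from B; A=[-] B=[hook] C=[hinge,beam,drum,clip,keg,fin,knob]

Answer: hinge beam drum clip keg fin knob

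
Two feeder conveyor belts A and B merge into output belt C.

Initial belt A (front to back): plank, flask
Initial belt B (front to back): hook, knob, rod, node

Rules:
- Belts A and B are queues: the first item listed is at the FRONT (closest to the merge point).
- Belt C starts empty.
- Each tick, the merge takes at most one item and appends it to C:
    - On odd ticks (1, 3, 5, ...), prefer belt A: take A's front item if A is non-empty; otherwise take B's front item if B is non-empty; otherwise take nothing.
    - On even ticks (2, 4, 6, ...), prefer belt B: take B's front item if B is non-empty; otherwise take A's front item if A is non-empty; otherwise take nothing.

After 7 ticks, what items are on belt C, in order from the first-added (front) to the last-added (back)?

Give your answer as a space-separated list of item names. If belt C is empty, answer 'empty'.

Answer: plank hook flask knob rod node

Derivation:
Tick 1: prefer A, take plank from A; A=[flask] B=[hook,knob,rod,node] C=[plank]
Tick 2: prefer B, take hook from B; A=[flask] B=[knob,rod,node] C=[plank,hook]
Tick 3: prefer A, take flask from A; A=[-] B=[knob,rod,node] C=[plank,hook,flask]
Tick 4: prefer B, take knob from B; A=[-] B=[rod,node] C=[plank,hook,flask,knob]
Tick 5: prefer A, take rod from B; A=[-] B=[node] C=[plank,hook,flask,knob,rod]
Tick 6: prefer B, take node from B; A=[-] B=[-] C=[plank,hook,flask,knob,rod,node]
Tick 7: prefer A, both empty, nothing taken; A=[-] B=[-] C=[plank,hook,flask,knob,rod,node]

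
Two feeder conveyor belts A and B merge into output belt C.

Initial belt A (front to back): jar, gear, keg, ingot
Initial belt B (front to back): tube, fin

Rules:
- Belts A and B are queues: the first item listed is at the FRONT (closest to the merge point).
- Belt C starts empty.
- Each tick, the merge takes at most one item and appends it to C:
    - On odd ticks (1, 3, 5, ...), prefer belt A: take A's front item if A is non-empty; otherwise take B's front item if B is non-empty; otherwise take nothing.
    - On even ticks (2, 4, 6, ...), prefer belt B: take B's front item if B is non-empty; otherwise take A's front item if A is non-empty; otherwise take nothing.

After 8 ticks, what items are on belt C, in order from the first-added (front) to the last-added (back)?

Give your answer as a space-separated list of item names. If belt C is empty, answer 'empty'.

Answer: jar tube gear fin keg ingot

Derivation:
Tick 1: prefer A, take jar from A; A=[gear,keg,ingot] B=[tube,fin] C=[jar]
Tick 2: prefer B, take tube from B; A=[gear,keg,ingot] B=[fin] C=[jar,tube]
Tick 3: prefer A, take gear from A; A=[keg,ingot] B=[fin] C=[jar,tube,gear]
Tick 4: prefer B, take fin from B; A=[keg,ingot] B=[-] C=[jar,tube,gear,fin]
Tick 5: prefer A, take keg from A; A=[ingot] B=[-] C=[jar,tube,gear,fin,keg]
Tick 6: prefer B, take ingot from A; A=[-] B=[-] C=[jar,tube,gear,fin,keg,ingot]
Tick 7: prefer A, both empty, nothing taken; A=[-] B=[-] C=[jar,tube,gear,fin,keg,ingot]
Tick 8: prefer B, both empty, nothing taken; A=[-] B=[-] C=[jar,tube,gear,fin,keg,ingot]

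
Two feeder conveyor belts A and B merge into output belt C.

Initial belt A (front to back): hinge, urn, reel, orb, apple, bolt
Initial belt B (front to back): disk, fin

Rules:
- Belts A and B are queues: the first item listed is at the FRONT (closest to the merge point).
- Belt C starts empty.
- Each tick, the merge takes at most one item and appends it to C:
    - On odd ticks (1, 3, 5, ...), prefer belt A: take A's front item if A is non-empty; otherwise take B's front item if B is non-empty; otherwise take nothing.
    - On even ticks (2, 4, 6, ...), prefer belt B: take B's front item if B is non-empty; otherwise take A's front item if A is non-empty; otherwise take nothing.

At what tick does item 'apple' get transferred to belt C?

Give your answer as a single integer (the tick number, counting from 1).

Tick 1: prefer A, take hinge from A; A=[urn,reel,orb,apple,bolt] B=[disk,fin] C=[hinge]
Tick 2: prefer B, take disk from B; A=[urn,reel,orb,apple,bolt] B=[fin] C=[hinge,disk]
Tick 3: prefer A, take urn from A; A=[reel,orb,apple,bolt] B=[fin] C=[hinge,disk,urn]
Tick 4: prefer B, take fin from B; A=[reel,orb,apple,bolt] B=[-] C=[hinge,disk,urn,fin]
Tick 5: prefer A, take reel from A; A=[orb,apple,bolt] B=[-] C=[hinge,disk,urn,fin,reel]
Tick 6: prefer B, take orb from A; A=[apple,bolt] B=[-] C=[hinge,disk,urn,fin,reel,orb]
Tick 7: prefer A, take apple from A; A=[bolt] B=[-] C=[hinge,disk,urn,fin,reel,orb,apple]

Answer: 7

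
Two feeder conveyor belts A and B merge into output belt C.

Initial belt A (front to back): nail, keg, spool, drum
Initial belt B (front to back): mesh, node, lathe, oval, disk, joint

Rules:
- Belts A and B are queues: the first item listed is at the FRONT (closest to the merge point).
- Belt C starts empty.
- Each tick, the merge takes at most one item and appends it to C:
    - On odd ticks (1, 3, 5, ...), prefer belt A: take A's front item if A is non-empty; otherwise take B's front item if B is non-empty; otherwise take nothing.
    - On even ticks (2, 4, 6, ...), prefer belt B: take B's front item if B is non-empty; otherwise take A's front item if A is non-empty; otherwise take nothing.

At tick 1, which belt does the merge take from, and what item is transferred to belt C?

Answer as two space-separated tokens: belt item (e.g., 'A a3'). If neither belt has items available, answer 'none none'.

Answer: A nail

Derivation:
Tick 1: prefer A, take nail from A; A=[keg,spool,drum] B=[mesh,node,lathe,oval,disk,joint] C=[nail]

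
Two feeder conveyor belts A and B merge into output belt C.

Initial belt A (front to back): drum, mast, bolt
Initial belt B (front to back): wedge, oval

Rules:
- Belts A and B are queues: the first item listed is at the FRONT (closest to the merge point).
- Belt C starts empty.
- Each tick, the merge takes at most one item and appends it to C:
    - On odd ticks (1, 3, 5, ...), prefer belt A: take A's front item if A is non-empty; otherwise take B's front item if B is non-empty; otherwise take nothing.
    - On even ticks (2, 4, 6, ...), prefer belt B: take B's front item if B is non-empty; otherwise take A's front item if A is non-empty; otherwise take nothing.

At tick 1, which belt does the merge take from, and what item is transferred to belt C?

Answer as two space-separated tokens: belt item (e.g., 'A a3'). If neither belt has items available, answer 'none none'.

Answer: A drum

Derivation:
Tick 1: prefer A, take drum from A; A=[mast,bolt] B=[wedge,oval] C=[drum]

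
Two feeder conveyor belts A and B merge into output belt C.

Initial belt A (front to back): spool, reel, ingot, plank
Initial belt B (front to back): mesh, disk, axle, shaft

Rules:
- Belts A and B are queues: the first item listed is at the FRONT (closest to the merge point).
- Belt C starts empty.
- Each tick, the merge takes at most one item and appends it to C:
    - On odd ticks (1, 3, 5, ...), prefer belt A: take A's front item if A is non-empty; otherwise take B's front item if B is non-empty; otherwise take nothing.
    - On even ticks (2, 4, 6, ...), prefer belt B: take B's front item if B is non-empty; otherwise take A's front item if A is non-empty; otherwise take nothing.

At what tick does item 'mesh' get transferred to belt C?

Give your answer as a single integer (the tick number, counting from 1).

Answer: 2

Derivation:
Tick 1: prefer A, take spool from A; A=[reel,ingot,plank] B=[mesh,disk,axle,shaft] C=[spool]
Tick 2: prefer B, take mesh from B; A=[reel,ingot,plank] B=[disk,axle,shaft] C=[spool,mesh]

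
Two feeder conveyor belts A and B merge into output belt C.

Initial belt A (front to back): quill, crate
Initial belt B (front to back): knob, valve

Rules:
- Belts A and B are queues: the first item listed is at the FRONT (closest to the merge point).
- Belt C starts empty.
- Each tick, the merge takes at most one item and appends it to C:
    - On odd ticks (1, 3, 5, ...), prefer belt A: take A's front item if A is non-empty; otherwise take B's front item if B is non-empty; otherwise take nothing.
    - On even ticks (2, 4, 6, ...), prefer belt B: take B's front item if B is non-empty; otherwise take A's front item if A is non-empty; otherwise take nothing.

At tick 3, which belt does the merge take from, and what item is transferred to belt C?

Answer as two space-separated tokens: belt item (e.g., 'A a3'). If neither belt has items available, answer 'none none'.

Tick 1: prefer A, take quill from A; A=[crate] B=[knob,valve] C=[quill]
Tick 2: prefer B, take knob from B; A=[crate] B=[valve] C=[quill,knob]
Tick 3: prefer A, take crate from A; A=[-] B=[valve] C=[quill,knob,crate]

Answer: A crate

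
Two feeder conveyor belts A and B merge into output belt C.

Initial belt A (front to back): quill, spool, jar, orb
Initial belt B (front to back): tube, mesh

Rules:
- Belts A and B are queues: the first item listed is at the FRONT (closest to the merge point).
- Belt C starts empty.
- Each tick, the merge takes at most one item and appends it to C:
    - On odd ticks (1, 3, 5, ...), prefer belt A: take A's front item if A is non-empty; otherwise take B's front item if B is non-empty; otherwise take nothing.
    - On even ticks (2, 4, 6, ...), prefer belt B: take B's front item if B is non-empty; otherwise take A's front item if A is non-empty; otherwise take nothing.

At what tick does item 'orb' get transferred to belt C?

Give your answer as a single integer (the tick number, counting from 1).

Answer: 6

Derivation:
Tick 1: prefer A, take quill from A; A=[spool,jar,orb] B=[tube,mesh] C=[quill]
Tick 2: prefer B, take tube from B; A=[spool,jar,orb] B=[mesh] C=[quill,tube]
Tick 3: prefer A, take spool from A; A=[jar,orb] B=[mesh] C=[quill,tube,spool]
Tick 4: prefer B, take mesh from B; A=[jar,orb] B=[-] C=[quill,tube,spool,mesh]
Tick 5: prefer A, take jar from A; A=[orb] B=[-] C=[quill,tube,spool,mesh,jar]
Tick 6: prefer B, take orb from A; A=[-] B=[-] C=[quill,tube,spool,mesh,jar,orb]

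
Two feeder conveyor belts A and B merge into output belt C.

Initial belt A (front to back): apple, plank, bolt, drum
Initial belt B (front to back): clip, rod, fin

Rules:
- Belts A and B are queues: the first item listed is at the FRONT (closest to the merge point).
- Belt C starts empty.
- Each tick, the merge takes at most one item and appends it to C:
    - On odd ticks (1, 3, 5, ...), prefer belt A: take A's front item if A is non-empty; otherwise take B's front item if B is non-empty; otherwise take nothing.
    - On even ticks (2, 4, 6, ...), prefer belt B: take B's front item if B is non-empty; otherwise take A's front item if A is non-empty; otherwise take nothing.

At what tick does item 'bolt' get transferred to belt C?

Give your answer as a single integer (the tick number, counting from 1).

Tick 1: prefer A, take apple from A; A=[plank,bolt,drum] B=[clip,rod,fin] C=[apple]
Tick 2: prefer B, take clip from B; A=[plank,bolt,drum] B=[rod,fin] C=[apple,clip]
Tick 3: prefer A, take plank from A; A=[bolt,drum] B=[rod,fin] C=[apple,clip,plank]
Tick 4: prefer B, take rod from B; A=[bolt,drum] B=[fin] C=[apple,clip,plank,rod]
Tick 5: prefer A, take bolt from A; A=[drum] B=[fin] C=[apple,clip,plank,rod,bolt]

Answer: 5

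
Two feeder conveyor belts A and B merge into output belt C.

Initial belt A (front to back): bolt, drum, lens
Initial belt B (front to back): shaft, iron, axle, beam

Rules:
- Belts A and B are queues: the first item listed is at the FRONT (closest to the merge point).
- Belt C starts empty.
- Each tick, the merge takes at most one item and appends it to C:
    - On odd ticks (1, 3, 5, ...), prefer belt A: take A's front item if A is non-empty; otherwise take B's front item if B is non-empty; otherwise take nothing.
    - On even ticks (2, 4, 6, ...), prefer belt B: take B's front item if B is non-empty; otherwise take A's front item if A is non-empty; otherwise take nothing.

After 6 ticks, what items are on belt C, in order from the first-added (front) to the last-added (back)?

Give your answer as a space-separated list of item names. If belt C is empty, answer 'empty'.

Tick 1: prefer A, take bolt from A; A=[drum,lens] B=[shaft,iron,axle,beam] C=[bolt]
Tick 2: prefer B, take shaft from B; A=[drum,lens] B=[iron,axle,beam] C=[bolt,shaft]
Tick 3: prefer A, take drum from A; A=[lens] B=[iron,axle,beam] C=[bolt,shaft,drum]
Tick 4: prefer B, take iron from B; A=[lens] B=[axle,beam] C=[bolt,shaft,drum,iron]
Tick 5: prefer A, take lens from A; A=[-] B=[axle,beam] C=[bolt,shaft,drum,iron,lens]
Tick 6: prefer B, take axle from B; A=[-] B=[beam] C=[bolt,shaft,drum,iron,lens,axle]

Answer: bolt shaft drum iron lens axle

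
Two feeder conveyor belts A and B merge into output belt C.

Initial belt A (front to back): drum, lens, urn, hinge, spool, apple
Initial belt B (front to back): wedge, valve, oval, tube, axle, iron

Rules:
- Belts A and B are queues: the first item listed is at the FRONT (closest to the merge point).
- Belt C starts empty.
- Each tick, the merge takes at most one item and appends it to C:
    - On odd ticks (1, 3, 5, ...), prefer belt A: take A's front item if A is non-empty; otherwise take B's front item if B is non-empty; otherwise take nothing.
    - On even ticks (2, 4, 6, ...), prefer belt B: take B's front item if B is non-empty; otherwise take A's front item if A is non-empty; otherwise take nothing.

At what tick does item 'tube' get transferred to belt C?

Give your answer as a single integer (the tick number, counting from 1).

Tick 1: prefer A, take drum from A; A=[lens,urn,hinge,spool,apple] B=[wedge,valve,oval,tube,axle,iron] C=[drum]
Tick 2: prefer B, take wedge from B; A=[lens,urn,hinge,spool,apple] B=[valve,oval,tube,axle,iron] C=[drum,wedge]
Tick 3: prefer A, take lens from A; A=[urn,hinge,spool,apple] B=[valve,oval,tube,axle,iron] C=[drum,wedge,lens]
Tick 4: prefer B, take valve from B; A=[urn,hinge,spool,apple] B=[oval,tube,axle,iron] C=[drum,wedge,lens,valve]
Tick 5: prefer A, take urn from A; A=[hinge,spool,apple] B=[oval,tube,axle,iron] C=[drum,wedge,lens,valve,urn]
Tick 6: prefer B, take oval from B; A=[hinge,spool,apple] B=[tube,axle,iron] C=[drum,wedge,lens,valve,urn,oval]
Tick 7: prefer A, take hinge from A; A=[spool,apple] B=[tube,axle,iron] C=[drum,wedge,lens,valve,urn,oval,hinge]
Tick 8: prefer B, take tube from B; A=[spool,apple] B=[axle,iron] C=[drum,wedge,lens,valve,urn,oval,hinge,tube]

Answer: 8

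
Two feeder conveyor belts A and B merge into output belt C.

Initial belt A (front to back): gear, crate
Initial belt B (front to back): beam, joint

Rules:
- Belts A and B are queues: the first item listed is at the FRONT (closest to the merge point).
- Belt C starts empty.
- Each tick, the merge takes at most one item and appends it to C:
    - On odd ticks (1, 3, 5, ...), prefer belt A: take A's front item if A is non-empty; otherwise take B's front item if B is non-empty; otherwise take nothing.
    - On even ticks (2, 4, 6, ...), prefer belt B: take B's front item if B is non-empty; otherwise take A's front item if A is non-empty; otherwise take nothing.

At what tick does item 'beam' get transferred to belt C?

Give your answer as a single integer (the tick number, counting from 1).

Answer: 2

Derivation:
Tick 1: prefer A, take gear from A; A=[crate] B=[beam,joint] C=[gear]
Tick 2: prefer B, take beam from B; A=[crate] B=[joint] C=[gear,beam]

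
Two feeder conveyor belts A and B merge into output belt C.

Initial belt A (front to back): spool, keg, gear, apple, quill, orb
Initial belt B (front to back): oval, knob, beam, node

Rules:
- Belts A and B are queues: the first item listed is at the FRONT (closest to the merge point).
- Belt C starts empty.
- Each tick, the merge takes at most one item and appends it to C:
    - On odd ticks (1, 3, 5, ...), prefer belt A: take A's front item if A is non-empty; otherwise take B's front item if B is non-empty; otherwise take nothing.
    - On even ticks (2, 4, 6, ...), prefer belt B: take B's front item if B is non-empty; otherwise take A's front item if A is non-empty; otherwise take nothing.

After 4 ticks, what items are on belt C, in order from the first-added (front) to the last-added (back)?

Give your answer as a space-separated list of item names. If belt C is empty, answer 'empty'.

Tick 1: prefer A, take spool from A; A=[keg,gear,apple,quill,orb] B=[oval,knob,beam,node] C=[spool]
Tick 2: prefer B, take oval from B; A=[keg,gear,apple,quill,orb] B=[knob,beam,node] C=[spool,oval]
Tick 3: prefer A, take keg from A; A=[gear,apple,quill,orb] B=[knob,beam,node] C=[spool,oval,keg]
Tick 4: prefer B, take knob from B; A=[gear,apple,quill,orb] B=[beam,node] C=[spool,oval,keg,knob]

Answer: spool oval keg knob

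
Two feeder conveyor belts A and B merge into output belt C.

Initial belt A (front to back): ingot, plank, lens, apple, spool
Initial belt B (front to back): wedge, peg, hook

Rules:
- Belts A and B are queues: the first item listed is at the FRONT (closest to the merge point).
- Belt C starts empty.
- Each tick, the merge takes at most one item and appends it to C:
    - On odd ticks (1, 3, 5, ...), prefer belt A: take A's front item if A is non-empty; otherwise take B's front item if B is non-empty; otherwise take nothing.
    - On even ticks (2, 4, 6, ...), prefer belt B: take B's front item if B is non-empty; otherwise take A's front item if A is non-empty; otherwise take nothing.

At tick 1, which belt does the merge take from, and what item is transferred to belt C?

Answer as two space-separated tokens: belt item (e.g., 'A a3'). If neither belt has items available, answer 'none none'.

Answer: A ingot

Derivation:
Tick 1: prefer A, take ingot from A; A=[plank,lens,apple,spool] B=[wedge,peg,hook] C=[ingot]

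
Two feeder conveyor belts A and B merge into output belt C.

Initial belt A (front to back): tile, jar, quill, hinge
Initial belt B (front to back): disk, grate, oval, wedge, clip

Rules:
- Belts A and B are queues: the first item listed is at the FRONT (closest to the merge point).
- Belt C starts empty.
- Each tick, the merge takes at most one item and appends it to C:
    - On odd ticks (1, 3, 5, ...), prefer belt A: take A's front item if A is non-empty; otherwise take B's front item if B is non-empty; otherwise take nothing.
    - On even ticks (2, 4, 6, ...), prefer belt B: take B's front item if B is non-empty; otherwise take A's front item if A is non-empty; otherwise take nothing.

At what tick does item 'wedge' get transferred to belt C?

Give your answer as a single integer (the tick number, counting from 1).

Tick 1: prefer A, take tile from A; A=[jar,quill,hinge] B=[disk,grate,oval,wedge,clip] C=[tile]
Tick 2: prefer B, take disk from B; A=[jar,quill,hinge] B=[grate,oval,wedge,clip] C=[tile,disk]
Tick 3: prefer A, take jar from A; A=[quill,hinge] B=[grate,oval,wedge,clip] C=[tile,disk,jar]
Tick 4: prefer B, take grate from B; A=[quill,hinge] B=[oval,wedge,clip] C=[tile,disk,jar,grate]
Tick 5: prefer A, take quill from A; A=[hinge] B=[oval,wedge,clip] C=[tile,disk,jar,grate,quill]
Tick 6: prefer B, take oval from B; A=[hinge] B=[wedge,clip] C=[tile,disk,jar,grate,quill,oval]
Tick 7: prefer A, take hinge from A; A=[-] B=[wedge,clip] C=[tile,disk,jar,grate,quill,oval,hinge]
Tick 8: prefer B, take wedge from B; A=[-] B=[clip] C=[tile,disk,jar,grate,quill,oval,hinge,wedge]

Answer: 8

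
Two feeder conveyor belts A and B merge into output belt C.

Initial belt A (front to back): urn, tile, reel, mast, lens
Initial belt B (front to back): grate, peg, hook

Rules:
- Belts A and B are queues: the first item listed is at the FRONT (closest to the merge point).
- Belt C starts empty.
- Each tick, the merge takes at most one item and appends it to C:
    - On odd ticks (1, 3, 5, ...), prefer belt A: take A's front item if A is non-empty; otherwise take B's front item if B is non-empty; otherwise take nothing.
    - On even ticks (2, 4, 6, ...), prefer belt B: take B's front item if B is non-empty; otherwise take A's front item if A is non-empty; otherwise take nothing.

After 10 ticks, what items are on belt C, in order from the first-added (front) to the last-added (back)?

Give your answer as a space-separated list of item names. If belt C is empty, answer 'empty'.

Answer: urn grate tile peg reel hook mast lens

Derivation:
Tick 1: prefer A, take urn from A; A=[tile,reel,mast,lens] B=[grate,peg,hook] C=[urn]
Tick 2: prefer B, take grate from B; A=[tile,reel,mast,lens] B=[peg,hook] C=[urn,grate]
Tick 3: prefer A, take tile from A; A=[reel,mast,lens] B=[peg,hook] C=[urn,grate,tile]
Tick 4: prefer B, take peg from B; A=[reel,mast,lens] B=[hook] C=[urn,grate,tile,peg]
Tick 5: prefer A, take reel from A; A=[mast,lens] B=[hook] C=[urn,grate,tile,peg,reel]
Tick 6: prefer B, take hook from B; A=[mast,lens] B=[-] C=[urn,grate,tile,peg,reel,hook]
Tick 7: prefer A, take mast from A; A=[lens] B=[-] C=[urn,grate,tile,peg,reel,hook,mast]
Tick 8: prefer B, take lens from A; A=[-] B=[-] C=[urn,grate,tile,peg,reel,hook,mast,lens]
Tick 9: prefer A, both empty, nothing taken; A=[-] B=[-] C=[urn,grate,tile,peg,reel,hook,mast,lens]
Tick 10: prefer B, both empty, nothing taken; A=[-] B=[-] C=[urn,grate,tile,peg,reel,hook,mast,lens]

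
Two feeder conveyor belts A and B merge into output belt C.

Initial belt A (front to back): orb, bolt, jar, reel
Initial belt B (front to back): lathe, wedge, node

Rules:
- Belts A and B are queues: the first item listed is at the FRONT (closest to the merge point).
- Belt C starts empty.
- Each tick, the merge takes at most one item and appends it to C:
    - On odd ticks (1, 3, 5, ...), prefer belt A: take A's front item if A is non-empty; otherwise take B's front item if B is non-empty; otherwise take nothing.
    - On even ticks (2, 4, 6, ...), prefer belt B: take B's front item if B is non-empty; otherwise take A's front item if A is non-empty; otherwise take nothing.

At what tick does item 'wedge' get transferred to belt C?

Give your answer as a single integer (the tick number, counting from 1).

Answer: 4

Derivation:
Tick 1: prefer A, take orb from A; A=[bolt,jar,reel] B=[lathe,wedge,node] C=[orb]
Tick 2: prefer B, take lathe from B; A=[bolt,jar,reel] B=[wedge,node] C=[orb,lathe]
Tick 3: prefer A, take bolt from A; A=[jar,reel] B=[wedge,node] C=[orb,lathe,bolt]
Tick 4: prefer B, take wedge from B; A=[jar,reel] B=[node] C=[orb,lathe,bolt,wedge]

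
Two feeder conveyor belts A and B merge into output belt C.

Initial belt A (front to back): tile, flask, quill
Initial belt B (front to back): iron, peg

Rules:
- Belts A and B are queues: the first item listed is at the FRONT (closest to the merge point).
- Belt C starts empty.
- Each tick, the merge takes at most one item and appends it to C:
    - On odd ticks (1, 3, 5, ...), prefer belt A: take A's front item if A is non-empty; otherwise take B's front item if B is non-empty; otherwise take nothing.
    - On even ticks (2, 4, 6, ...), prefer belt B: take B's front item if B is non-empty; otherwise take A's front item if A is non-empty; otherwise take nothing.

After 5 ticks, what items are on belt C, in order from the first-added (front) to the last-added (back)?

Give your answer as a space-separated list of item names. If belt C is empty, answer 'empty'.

Answer: tile iron flask peg quill

Derivation:
Tick 1: prefer A, take tile from A; A=[flask,quill] B=[iron,peg] C=[tile]
Tick 2: prefer B, take iron from B; A=[flask,quill] B=[peg] C=[tile,iron]
Tick 3: prefer A, take flask from A; A=[quill] B=[peg] C=[tile,iron,flask]
Tick 4: prefer B, take peg from B; A=[quill] B=[-] C=[tile,iron,flask,peg]
Tick 5: prefer A, take quill from A; A=[-] B=[-] C=[tile,iron,flask,peg,quill]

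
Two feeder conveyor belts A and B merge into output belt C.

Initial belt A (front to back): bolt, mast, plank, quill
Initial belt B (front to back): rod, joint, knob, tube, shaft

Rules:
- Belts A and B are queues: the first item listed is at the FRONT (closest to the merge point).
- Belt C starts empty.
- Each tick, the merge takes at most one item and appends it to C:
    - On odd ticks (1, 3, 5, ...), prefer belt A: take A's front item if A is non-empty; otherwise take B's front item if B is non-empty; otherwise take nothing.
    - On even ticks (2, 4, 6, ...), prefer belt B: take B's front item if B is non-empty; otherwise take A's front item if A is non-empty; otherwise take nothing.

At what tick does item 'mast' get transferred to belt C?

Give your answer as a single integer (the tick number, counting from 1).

Tick 1: prefer A, take bolt from A; A=[mast,plank,quill] B=[rod,joint,knob,tube,shaft] C=[bolt]
Tick 2: prefer B, take rod from B; A=[mast,plank,quill] B=[joint,knob,tube,shaft] C=[bolt,rod]
Tick 3: prefer A, take mast from A; A=[plank,quill] B=[joint,knob,tube,shaft] C=[bolt,rod,mast]

Answer: 3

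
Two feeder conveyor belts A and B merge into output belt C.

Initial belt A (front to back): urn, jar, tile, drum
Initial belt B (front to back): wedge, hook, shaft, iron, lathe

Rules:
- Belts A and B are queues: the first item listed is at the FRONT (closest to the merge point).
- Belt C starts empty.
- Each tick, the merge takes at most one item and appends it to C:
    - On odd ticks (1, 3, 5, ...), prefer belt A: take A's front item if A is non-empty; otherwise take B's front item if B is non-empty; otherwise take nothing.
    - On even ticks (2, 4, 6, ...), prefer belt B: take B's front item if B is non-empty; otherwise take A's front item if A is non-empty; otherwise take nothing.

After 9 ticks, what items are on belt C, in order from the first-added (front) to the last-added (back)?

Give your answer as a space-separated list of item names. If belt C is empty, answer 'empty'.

Tick 1: prefer A, take urn from A; A=[jar,tile,drum] B=[wedge,hook,shaft,iron,lathe] C=[urn]
Tick 2: prefer B, take wedge from B; A=[jar,tile,drum] B=[hook,shaft,iron,lathe] C=[urn,wedge]
Tick 3: prefer A, take jar from A; A=[tile,drum] B=[hook,shaft,iron,lathe] C=[urn,wedge,jar]
Tick 4: prefer B, take hook from B; A=[tile,drum] B=[shaft,iron,lathe] C=[urn,wedge,jar,hook]
Tick 5: prefer A, take tile from A; A=[drum] B=[shaft,iron,lathe] C=[urn,wedge,jar,hook,tile]
Tick 6: prefer B, take shaft from B; A=[drum] B=[iron,lathe] C=[urn,wedge,jar,hook,tile,shaft]
Tick 7: prefer A, take drum from A; A=[-] B=[iron,lathe] C=[urn,wedge,jar,hook,tile,shaft,drum]
Tick 8: prefer B, take iron from B; A=[-] B=[lathe] C=[urn,wedge,jar,hook,tile,shaft,drum,iron]
Tick 9: prefer A, take lathe from B; A=[-] B=[-] C=[urn,wedge,jar,hook,tile,shaft,drum,iron,lathe]

Answer: urn wedge jar hook tile shaft drum iron lathe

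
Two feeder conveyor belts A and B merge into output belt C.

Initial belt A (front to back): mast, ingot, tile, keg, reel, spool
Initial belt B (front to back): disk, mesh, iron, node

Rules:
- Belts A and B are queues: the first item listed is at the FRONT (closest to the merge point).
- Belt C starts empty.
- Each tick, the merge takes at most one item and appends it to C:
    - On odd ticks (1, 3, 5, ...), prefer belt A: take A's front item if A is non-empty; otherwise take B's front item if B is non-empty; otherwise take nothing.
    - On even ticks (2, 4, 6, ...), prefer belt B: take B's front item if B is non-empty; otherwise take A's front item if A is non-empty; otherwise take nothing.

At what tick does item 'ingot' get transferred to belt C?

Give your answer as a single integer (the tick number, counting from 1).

Answer: 3

Derivation:
Tick 1: prefer A, take mast from A; A=[ingot,tile,keg,reel,spool] B=[disk,mesh,iron,node] C=[mast]
Tick 2: prefer B, take disk from B; A=[ingot,tile,keg,reel,spool] B=[mesh,iron,node] C=[mast,disk]
Tick 3: prefer A, take ingot from A; A=[tile,keg,reel,spool] B=[mesh,iron,node] C=[mast,disk,ingot]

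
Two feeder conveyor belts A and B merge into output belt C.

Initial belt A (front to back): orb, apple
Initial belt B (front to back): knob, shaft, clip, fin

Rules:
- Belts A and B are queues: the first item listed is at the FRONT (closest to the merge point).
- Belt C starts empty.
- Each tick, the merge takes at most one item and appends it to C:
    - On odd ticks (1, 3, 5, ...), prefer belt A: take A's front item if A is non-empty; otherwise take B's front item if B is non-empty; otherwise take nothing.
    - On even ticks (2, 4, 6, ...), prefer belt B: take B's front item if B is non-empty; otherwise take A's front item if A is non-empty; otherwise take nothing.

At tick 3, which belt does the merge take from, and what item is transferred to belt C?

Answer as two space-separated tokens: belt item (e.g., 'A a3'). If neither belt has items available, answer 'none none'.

Answer: A apple

Derivation:
Tick 1: prefer A, take orb from A; A=[apple] B=[knob,shaft,clip,fin] C=[orb]
Tick 2: prefer B, take knob from B; A=[apple] B=[shaft,clip,fin] C=[orb,knob]
Tick 3: prefer A, take apple from A; A=[-] B=[shaft,clip,fin] C=[orb,knob,apple]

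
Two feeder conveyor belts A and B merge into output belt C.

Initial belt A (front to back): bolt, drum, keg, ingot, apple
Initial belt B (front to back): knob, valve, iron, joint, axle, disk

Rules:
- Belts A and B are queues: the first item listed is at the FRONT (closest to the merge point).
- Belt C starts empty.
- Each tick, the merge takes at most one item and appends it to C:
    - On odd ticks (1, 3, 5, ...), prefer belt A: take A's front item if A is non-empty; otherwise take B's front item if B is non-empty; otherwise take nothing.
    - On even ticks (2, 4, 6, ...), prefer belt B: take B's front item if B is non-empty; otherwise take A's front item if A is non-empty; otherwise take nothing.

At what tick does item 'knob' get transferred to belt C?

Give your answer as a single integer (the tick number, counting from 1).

Tick 1: prefer A, take bolt from A; A=[drum,keg,ingot,apple] B=[knob,valve,iron,joint,axle,disk] C=[bolt]
Tick 2: prefer B, take knob from B; A=[drum,keg,ingot,apple] B=[valve,iron,joint,axle,disk] C=[bolt,knob]

Answer: 2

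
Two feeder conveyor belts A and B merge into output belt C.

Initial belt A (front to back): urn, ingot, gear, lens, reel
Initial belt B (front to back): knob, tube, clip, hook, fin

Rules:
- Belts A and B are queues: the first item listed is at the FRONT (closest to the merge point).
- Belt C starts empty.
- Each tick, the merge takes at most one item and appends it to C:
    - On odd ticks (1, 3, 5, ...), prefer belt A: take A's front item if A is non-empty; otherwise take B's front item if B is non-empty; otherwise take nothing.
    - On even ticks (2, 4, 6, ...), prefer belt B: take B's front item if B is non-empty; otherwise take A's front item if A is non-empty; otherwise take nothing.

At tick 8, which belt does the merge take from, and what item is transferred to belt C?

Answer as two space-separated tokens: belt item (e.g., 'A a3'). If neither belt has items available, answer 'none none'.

Tick 1: prefer A, take urn from A; A=[ingot,gear,lens,reel] B=[knob,tube,clip,hook,fin] C=[urn]
Tick 2: prefer B, take knob from B; A=[ingot,gear,lens,reel] B=[tube,clip,hook,fin] C=[urn,knob]
Tick 3: prefer A, take ingot from A; A=[gear,lens,reel] B=[tube,clip,hook,fin] C=[urn,knob,ingot]
Tick 4: prefer B, take tube from B; A=[gear,lens,reel] B=[clip,hook,fin] C=[urn,knob,ingot,tube]
Tick 5: prefer A, take gear from A; A=[lens,reel] B=[clip,hook,fin] C=[urn,knob,ingot,tube,gear]
Tick 6: prefer B, take clip from B; A=[lens,reel] B=[hook,fin] C=[urn,knob,ingot,tube,gear,clip]
Tick 7: prefer A, take lens from A; A=[reel] B=[hook,fin] C=[urn,knob,ingot,tube,gear,clip,lens]
Tick 8: prefer B, take hook from B; A=[reel] B=[fin] C=[urn,knob,ingot,tube,gear,clip,lens,hook]

Answer: B hook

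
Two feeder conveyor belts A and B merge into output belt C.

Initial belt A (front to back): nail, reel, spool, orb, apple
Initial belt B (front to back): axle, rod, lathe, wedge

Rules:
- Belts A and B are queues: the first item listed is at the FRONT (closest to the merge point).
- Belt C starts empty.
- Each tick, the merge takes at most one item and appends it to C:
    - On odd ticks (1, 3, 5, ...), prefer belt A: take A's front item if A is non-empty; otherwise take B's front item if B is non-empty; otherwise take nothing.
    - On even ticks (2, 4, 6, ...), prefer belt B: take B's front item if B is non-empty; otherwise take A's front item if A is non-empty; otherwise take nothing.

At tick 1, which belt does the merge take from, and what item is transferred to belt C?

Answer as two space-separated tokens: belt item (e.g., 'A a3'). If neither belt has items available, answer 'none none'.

Answer: A nail

Derivation:
Tick 1: prefer A, take nail from A; A=[reel,spool,orb,apple] B=[axle,rod,lathe,wedge] C=[nail]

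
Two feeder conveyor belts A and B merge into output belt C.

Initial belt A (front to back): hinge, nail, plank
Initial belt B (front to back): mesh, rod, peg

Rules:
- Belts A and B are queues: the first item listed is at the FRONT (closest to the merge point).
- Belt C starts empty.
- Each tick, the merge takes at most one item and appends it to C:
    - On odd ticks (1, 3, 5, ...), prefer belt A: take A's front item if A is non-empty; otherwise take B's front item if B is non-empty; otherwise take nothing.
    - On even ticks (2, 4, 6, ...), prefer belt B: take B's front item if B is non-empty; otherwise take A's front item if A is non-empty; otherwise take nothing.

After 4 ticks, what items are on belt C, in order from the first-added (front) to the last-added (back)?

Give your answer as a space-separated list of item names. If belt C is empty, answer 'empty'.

Tick 1: prefer A, take hinge from A; A=[nail,plank] B=[mesh,rod,peg] C=[hinge]
Tick 2: prefer B, take mesh from B; A=[nail,plank] B=[rod,peg] C=[hinge,mesh]
Tick 3: prefer A, take nail from A; A=[plank] B=[rod,peg] C=[hinge,mesh,nail]
Tick 4: prefer B, take rod from B; A=[plank] B=[peg] C=[hinge,mesh,nail,rod]

Answer: hinge mesh nail rod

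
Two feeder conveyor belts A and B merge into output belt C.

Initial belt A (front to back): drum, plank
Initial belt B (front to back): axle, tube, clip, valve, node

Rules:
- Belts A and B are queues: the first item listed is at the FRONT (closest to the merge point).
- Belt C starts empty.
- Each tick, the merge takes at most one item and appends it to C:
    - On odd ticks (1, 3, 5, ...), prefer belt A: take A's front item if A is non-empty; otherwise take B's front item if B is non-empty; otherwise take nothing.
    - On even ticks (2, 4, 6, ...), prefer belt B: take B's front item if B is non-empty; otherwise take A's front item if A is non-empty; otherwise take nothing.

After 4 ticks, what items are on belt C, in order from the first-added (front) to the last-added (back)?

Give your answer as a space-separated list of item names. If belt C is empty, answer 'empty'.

Answer: drum axle plank tube

Derivation:
Tick 1: prefer A, take drum from A; A=[plank] B=[axle,tube,clip,valve,node] C=[drum]
Tick 2: prefer B, take axle from B; A=[plank] B=[tube,clip,valve,node] C=[drum,axle]
Tick 3: prefer A, take plank from A; A=[-] B=[tube,clip,valve,node] C=[drum,axle,plank]
Tick 4: prefer B, take tube from B; A=[-] B=[clip,valve,node] C=[drum,axle,plank,tube]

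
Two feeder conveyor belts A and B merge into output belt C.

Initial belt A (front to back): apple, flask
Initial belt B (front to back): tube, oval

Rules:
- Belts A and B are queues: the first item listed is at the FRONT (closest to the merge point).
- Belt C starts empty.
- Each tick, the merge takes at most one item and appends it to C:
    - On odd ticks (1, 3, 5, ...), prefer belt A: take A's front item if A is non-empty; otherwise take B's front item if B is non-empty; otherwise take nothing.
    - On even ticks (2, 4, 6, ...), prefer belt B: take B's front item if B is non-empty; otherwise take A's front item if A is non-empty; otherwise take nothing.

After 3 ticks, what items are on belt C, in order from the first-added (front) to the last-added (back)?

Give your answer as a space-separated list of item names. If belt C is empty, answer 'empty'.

Answer: apple tube flask

Derivation:
Tick 1: prefer A, take apple from A; A=[flask] B=[tube,oval] C=[apple]
Tick 2: prefer B, take tube from B; A=[flask] B=[oval] C=[apple,tube]
Tick 3: prefer A, take flask from A; A=[-] B=[oval] C=[apple,tube,flask]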